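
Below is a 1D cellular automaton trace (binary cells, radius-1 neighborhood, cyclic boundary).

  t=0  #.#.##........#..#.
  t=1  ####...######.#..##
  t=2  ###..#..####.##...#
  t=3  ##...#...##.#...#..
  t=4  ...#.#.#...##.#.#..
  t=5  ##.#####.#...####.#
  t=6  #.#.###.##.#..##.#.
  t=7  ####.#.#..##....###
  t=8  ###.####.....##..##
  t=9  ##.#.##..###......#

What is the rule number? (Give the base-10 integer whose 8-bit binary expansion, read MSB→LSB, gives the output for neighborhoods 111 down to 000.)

165

  nb ###: next=#  (t=1,i=0, bit7=1)
  nb ##.: next=.  (t=0,i=5, bit6=0)
  nb #.#: next=#  (t=0,i=1, bit5=1)
  nb #..: next=.  (t=0,i=6, bit4=0)
  nb .##: next=.  (t=0,i=4, bit3=0)
  nb .#.: next=#  (t=0,i=0, bit2=1)
  nb ..#: next=.  (t=0,i=13, bit1=0)
  nb ...: next=#  (t=0,i=7, bit0=1)
  bits 10100101 = 165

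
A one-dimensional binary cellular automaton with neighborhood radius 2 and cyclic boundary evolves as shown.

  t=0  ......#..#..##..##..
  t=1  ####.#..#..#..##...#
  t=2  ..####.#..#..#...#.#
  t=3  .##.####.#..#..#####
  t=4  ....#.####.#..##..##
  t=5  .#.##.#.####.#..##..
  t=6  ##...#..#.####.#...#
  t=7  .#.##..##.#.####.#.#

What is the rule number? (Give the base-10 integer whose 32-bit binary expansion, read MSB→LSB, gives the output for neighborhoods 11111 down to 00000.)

  nb #####: next=.  (t=1,i=1, bit31=0)
  nb ####.: next=#  (t=1,i=2, bit30=1)
  nb ###.#: next=#  (t=1,i=3, bit29=1)
  nb ###..: next=#  (t=6,i=1, bit28=1)
  nb ##.##: next=.  (t=3,i=0, bit27=0)
  nb ##.#.: next=#  (t=1,i=4, bit26=1)
  nb ##..#: next=#  (t=0,i=14, bit25=1)
  nb ##...: next=.  (t=0,i=18, bit24=0)
  nb #.###: next=#  (t=3,i=4, bit23=1)
  nb #.##.: next=.  (t=3,i=1, bit22=0)
  nb #.#.#: next=.  (t=5,i=6, bit21=0)
  nb #.#..: next=#  (t=1,i=5, bit20=1)
  nb #..##: next=#  (t=0,i=11, bit19=1)
  nb #..#.: next=#  (t=0,i=8, bit18=1)
  nb #...#: next=#  (t=1,i=17, bit17=1)
  nb #....: next=#  (t=0,i=19, bit16=1)
  nb .####: next=.  (t=1,i=0, bit15=0)
  nb .###.: next=.  (t=6,i=0, bit14=0)
  nb .##.#: next=.  (t=3,i=2, bit13=0)
  nb .##..: next=.  (t=0,i=13, bit12=0)
  nb .#.##: next=.  (t=4,i=5, bit11=0)
  nb .#.#.: next=#  (t=2,i=18, bit10=1)
  nb .#..#: next=.  (t=0,i=7, bit9=0)
  nb .#...: next=.  (t=2,i=14, bit8=0)
  nb ..###: next=#  (t=1,i=19, bit7=1)
  nb ..##.: next=.  (t=0,i=12, bit6=0)
  nb ..#.#: next=#  (t=2,i=17, bit5=1)
  nb ..#..: next=.  (t=0,i=6, bit4=0)
  nb ...##: next=.  (t=1,i=18, bit3=0)
  nb ...#.: next=#  (t=0,i=5, bit2=1)
  nb ....#: next=.  (t=0,i=4, bit1=0)
  nb .....: next=#  (t=0,i=0, bit0=1)
  bits 01110110100111110000010010100101 = 1990132901

1990132901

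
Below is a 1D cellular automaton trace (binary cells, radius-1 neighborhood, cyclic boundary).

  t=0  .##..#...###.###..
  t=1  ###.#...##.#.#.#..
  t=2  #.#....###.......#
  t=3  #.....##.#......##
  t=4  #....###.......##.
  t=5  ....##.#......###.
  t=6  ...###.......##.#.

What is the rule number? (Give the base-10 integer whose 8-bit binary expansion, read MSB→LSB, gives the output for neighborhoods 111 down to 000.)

74

  [7] ### => .  t=0,i=10
  [6] ##. => #  t=0,i=2
  [5] #.# => .  t=0,i=12
  [4] #.. => .  t=0,i=3
  [3] .## => #  t=0,i=1
  [2] .#. => .  t=0,i=5
  [1] ..# => #  t=0,i=0
  [0] ... => .  t=0,i=7
  bits 01001010 = 74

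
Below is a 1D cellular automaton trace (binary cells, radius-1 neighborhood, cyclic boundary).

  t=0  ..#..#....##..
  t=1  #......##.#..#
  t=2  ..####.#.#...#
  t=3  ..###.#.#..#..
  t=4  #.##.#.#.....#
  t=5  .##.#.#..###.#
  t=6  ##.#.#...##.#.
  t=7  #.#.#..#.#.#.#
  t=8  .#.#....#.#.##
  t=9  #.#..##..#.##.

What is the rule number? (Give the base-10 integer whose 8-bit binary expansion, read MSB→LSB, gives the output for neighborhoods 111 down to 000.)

169

  ### -> #   bit 7 = 1  t=2,i=3
  ##. -> .   bit 6 = 0  t=0,i=11
  #.# -> #   bit 5 = 1  t=1,i=9
  #.. -> .   bit 4 = 0  t=0,i=3
  .## -> #   bit 3 = 1  t=0,i=10
  .#. -> .   bit 2 = 0  t=0,i=2
  ..# -> .   bit 1 = 0  t=0,i=1
  ... -> #   bit 0 = 1  t=0,i=0
  bits 10101001 = 169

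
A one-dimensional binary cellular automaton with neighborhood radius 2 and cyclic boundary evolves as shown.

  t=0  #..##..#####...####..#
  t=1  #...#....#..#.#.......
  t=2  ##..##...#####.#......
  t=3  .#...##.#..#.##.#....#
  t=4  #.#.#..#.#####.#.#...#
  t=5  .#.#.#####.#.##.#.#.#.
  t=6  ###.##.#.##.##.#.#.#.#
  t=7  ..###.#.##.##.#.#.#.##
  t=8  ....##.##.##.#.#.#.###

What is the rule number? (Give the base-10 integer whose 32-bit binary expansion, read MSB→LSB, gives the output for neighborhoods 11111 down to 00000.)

2915311416

  #####|#  b31=1 t=0,i=9
  ####.|.  b30=0 t=0,i=10
  ###.#|#  b29=1 t=2,i=13
  ###..|.  b28=0 t=0,i=11
  ##.##|#  b27=1 t=6,i=3
  ##.#.|#  b26=1 t=2,i=14
  ##..#|.  b25=0 t=0,i=1
  ##...|#  b24=1 t=0,i=12
  #.###|#  b23=1 t=4,i=9
  #.##.|#  b22=1 t=3,i=13
  #.#.#|.  b21=0 t=4,i=2
  #.#..|.  b20=0 t=1,i=14
  #..##|.  b19=0 t=0,i=2
  #..#.|#  b18=1 t=1,i=11
  #...#|.  b17=0 t=0,i=13
  #....|.  b16=0 t=1,i=6
  .####|.  b15=0 t=0,i=8
  .###.|.  b14=0 t=7,i=3
  .##.#|.  b13=0 t=3,i=6
  .##..|#  b12=1 t=0,i=0
  .#.##|#  b11=1 t=3,i=12
  .#.#.|#  b10=1 t=1,i=13
  .#..#|#  b9=1 t=1,i=10
  .#...|#  b8=1 t=1,i=1
  ..###|.  b7=0 t=0,i=7
  ..##.|.  b6=0 t=0,i=3
  ..#.#|#  b5=1 t=1,i=12
  ..#..|#  b4=1 t=1,i=0
  ...##|#  b3=1 t=0,i=14
  ...#.|.  b2=0 t=1,i=3
  ....#|.  b1=0 t=1,i=7
  .....|.  b0=0 t=1,i=17
  bits 10101101110001000001111100111000 = 2915311416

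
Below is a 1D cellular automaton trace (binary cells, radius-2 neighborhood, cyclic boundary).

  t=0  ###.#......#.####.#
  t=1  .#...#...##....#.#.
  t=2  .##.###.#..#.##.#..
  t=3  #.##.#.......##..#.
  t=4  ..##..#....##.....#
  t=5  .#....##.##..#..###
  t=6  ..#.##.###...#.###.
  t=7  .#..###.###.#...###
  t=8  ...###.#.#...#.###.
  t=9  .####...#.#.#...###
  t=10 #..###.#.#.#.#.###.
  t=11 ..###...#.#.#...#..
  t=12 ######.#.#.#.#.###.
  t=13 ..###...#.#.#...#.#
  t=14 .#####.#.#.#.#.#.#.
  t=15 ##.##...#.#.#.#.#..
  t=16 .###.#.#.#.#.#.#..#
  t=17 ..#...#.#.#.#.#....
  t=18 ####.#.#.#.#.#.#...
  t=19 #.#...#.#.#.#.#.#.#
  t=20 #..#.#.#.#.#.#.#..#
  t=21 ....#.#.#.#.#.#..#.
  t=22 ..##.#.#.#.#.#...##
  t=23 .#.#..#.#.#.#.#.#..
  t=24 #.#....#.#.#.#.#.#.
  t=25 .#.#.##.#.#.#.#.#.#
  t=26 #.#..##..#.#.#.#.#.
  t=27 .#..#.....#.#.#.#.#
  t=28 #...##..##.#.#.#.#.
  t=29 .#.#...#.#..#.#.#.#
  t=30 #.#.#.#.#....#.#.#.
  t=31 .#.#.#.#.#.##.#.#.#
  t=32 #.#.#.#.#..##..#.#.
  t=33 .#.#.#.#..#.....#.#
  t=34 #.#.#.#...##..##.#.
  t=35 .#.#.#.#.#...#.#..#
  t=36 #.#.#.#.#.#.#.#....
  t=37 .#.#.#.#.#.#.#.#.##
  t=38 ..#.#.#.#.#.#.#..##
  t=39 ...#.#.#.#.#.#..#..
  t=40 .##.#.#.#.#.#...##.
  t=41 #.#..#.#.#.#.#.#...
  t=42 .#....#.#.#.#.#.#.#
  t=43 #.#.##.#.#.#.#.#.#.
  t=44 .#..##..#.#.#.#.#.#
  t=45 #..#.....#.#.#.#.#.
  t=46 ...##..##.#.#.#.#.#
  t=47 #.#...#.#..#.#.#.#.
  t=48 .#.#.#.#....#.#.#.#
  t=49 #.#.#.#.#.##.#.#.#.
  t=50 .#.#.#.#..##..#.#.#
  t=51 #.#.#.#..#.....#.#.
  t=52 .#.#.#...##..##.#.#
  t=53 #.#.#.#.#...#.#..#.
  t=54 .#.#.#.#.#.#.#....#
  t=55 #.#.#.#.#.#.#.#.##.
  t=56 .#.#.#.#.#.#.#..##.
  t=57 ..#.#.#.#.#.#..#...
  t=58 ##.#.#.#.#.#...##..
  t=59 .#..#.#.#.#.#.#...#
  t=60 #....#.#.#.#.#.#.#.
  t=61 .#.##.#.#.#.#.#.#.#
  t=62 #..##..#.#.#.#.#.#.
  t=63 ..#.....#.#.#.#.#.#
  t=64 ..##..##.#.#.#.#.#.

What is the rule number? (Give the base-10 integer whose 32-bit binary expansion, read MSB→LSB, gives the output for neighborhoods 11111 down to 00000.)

  ##### -> #   bit 31 = 1  t=12,i=2
  ####. -> #   bit 30 = 1  t=0,i=1
  ###.# -> .   bit 29 = 0  t=0,i=2
  ###.. -> #   bit 28 = 1  t=6,i=9
  ##.## -> #   bit 27 = 1  t=0,i=17
  ##.#. -> .   bit 26 = 0  t=0,i=3
  ##..# -> .   bit 25 = 0  t=3,i=15
  ##... -> #   bit 24 = 1  t=1,i=11
  #.### -> .   bit 23 = 0  t=0,i=13
  #.##. -> #   bit 22 = 1  t=2,i=13
  #.#.# -> .   bit 21 = 0  t=3,i=0
  #.#.. -> .   bit 20 = 0  t=0,i=4
  #..## -> #   bit 19 = 1  t=4,i=1
  #..#. -> .   bit 18 = 0  t=1,i=0
  #...# -> .   bit 17 = 0  t=1,i=3
  #.... -> .   bit 16 = 0  t=0,i=6
  .#### -> .   bit 15 = 0  t=0,i=0
  .###. -> #   bit 14 = 1  t=2,i=5
  .##.# -> #   bit 13 = 1  t=2,i=2
  .##.. -> .   bit 12 = 0  t=1,i=10
  .#.## -> .   bit 11 = 0  t=0,i=12
  .#.#. -> #   bit 10 = 1  t=1,i=16
  .#..# -> .   bit 9 = 0  t=1,i=18
  .#... -> #   bit 8 = 1  t=0,i=5
  ..### -> #   bit 7 = 1  t=5,i=16
  ..##. -> .   bit 6 = 0  t=1,i=9
  ..#.# -> .   bit 5 = 0  t=0,i=11
  ..#.. -> #   bit 4 = 1  t=1,i=1
  ...## -> #   bit 3 = 1  t=1,i=8
  ...#. -> #   bit 2 = 1  t=0,i=10
  ....# -> #   bit 1 = 1  t=0,i=9
  ..... -> .   bit 0 = 0  t=0,i=7
  bits 11011001010010000110010110011110 = 3645400478

3645400478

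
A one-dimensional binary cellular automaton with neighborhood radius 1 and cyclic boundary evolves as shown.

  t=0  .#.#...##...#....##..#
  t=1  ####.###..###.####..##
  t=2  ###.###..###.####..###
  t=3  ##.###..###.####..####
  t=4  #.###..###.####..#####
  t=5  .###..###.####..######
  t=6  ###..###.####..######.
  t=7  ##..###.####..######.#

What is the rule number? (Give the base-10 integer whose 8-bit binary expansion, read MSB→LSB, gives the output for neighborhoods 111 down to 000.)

  [7] ### => #  t=1,i=0
  [6] ##. => .  t=0,i=8
  [5] #.# => #  t=0,i=0
  [4] #.. => .  t=0,i=4
  [3] .## => #  t=0,i=7
  [2] .#. => #  t=0,i=1
  [1] ..# => #  t=0,i=6
  [0] ... => #  t=0,i=5
  bits 10101111 = 175

175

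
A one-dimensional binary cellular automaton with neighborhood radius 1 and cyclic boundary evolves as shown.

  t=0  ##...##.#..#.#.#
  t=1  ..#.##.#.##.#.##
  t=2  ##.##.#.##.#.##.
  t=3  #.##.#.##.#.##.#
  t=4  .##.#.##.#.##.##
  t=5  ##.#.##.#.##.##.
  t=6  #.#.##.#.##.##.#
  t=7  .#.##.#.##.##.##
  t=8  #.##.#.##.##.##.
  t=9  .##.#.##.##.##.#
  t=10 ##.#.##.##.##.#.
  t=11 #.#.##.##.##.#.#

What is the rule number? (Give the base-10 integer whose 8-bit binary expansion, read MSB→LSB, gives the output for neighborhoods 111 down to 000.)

  nb ###: next=.  (t=0,i=0, bit7=0)
  nb ##.: next=.  (t=0,i=1, bit6=0)
  nb #.#: next=#  (t=0,i=7, bit5=1)
  nb #..: next=#  (t=0,i=2, bit4=1)
  nb .##: next=#  (t=0,i=5, bit3=1)
  nb .#.: next=.  (t=0,i=8, bit2=0)
  nb ..#: next=#  (t=0,i=4, bit1=1)
  nb ...: next=.  (t=0,i=3, bit0=0)
  bits 00111010 = 58

58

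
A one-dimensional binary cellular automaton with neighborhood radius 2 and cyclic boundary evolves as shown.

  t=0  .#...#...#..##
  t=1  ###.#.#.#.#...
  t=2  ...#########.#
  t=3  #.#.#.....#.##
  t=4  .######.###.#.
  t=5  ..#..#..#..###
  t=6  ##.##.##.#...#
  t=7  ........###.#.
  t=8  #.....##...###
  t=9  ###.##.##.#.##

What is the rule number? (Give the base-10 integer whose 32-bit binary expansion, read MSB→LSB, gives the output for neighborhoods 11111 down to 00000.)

1471518510

  ##### -> .   bit 31 = 0  t=2,i=5
  ####. -> #   bit 30 = 1  t=2,i=10
  ###.# -> .   bit 29 = 0  t=1,i=2
  ###.. -> #   bit 28 = 1  t=5,i=13
  ##.## -> .   bit 27 = 0  t=4,i=7
  ##.#. -> #   bit 26 = 1  t=0,i=0
  ##..# -> #   bit 25 = 1  t=5,i=0
  ##... -> #   bit 24 = 1  t=8,i=1
  #.### -> #   bit 23 = 1  t=3,i=12
  #.##. -> .   bit 22 = 0  t=6,i=3
  #.#.# -> #   bit 21 = 1  t=1,i=4
  #.#.. -> #   bit 20 = 1  t=0,i=1
  #..## -> .   bit 19 = 0  t=0,i=11
  #..#. -> #   bit 18 = 1  t=5,i=1
  #...# -> .   bit 17 = 0  t=0,i=3
  #.... -> #   bit 16 = 1  t=3,i=6
  .#### -> #   bit 15 = 1  t=2,i=4
  .###. -> .   bit 14 = 0  t=1,i=1
  .##.# -> .   bit 13 = 0  t=0,i=13
  .##.. -> #   bit 12 = 1  t=8,i=7
  .#.## -> .   bit 11 = 0  t=3,i=11
  .#.#. -> #   bit 10 = 1  t=1,i=5
  .#..# -> #   bit 9 = 1  t=0,i=10
  .#... -> #   bit 8 = 1  t=0,i=2
  ..### -> .   bit 7 = 0  t=1,i=0
  ..##. -> .   bit 6 = 0  t=0,i=12
  ..#.# -> #   bit 5 = 1  t=3,i=10
  ..#.. -> .   bit 4 = 0  t=0,i=5
  ...## -> #   bit 3 = 1  t=1,i=13
  ...#. -> #   bit 2 = 1  t=0,i=4
  ....# -> #   bit 1 = 1  t=3,i=8
  ..... -> .   bit 0 = 0  t=3,i=7
  bits 01010111101101011001011100101110 = 1471518510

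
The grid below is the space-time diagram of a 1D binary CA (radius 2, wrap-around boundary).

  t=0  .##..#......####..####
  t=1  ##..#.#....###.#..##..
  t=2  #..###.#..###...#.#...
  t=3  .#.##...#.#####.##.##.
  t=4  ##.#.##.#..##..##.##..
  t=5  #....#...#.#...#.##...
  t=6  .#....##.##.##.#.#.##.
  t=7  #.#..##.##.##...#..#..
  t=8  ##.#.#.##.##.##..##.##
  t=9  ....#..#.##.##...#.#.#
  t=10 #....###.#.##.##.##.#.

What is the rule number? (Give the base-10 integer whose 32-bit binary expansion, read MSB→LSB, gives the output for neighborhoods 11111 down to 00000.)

2571552744

  #####|#  b31=1 t=3,i=12
  ####.|.  b30=0 t=0,i=14
  ###.#|.  b29=0 t=0,i=21
  ###..|#  b28=1 t=0,i=15
  ##.##|#  b27=1 t=0,i=0
  ##.#.|.  b26=0 t=1,i=14
  ##..#|.  b25=0 t=0,i=3
  ##...|#  b24=1 t=2,i=13
  #.###|.  b23=0 t=3,i=10
  #.##.|#  b22=1 t=0,i=1
  #.#.#|.  b21=0 t=4,i=3
  #.#..|.  b20=0 t=1,i=6
  #..##|.  b19=0 t=0,i=17
  #..#.|#  b18=1 t=0,i=4
  #...#|#  b17=1 t=2,i=14
  #....|.  b16=0 t=0,i=7
  .####|#  b15=1 t=0,i=13
  .###.|#  b14=1 t=1,i=12
  .##.#|.  b13=0 t=3,i=17
  .##..|.  b12=0 t=0,i=2
  .#.##|.  b11=0 t=3,i=2
  .#.#.|#  b10=1 t=1,i=5
  .#..#|#  b9=1 t=1,i=16
  .#...|#  b8=1 t=0,i=6
  ..###|#  b7=1 t=0,i=12
  ..##.|#  b6=1 t=1,i=0
  ..#.#|#  b5=1 t=1,i=4
  ..#..|.  b4=0 t=0,i=5
  ...##|#  b3=1 t=0,i=11
  ...#.|.  b2=0 t=2,i=15
  ....#|.  b1=0 t=0,i=10
  .....|.  b0=0 t=0,i=8
  bits 10011001010001101100011111101000 = 2571552744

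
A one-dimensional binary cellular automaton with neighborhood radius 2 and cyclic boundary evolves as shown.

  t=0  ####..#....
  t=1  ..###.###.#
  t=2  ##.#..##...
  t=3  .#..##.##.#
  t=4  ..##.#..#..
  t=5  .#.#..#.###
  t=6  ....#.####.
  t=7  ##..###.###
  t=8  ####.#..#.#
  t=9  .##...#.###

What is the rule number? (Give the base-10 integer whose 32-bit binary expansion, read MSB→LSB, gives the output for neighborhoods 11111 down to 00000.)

3549002553

  ##### -> #   bit 31 = 1  t=7,i=10
  ####. -> #   bit 30 = 1  t=0,i=2
  ###.# -> .   bit 29 = 0  t=1,i=4
  ###.. -> #   bit 28 = 1  t=0,i=3
  ##.## -> .   bit 27 = 0  t=1,i=5
  ##.#. -> .   bit 26 = 0  t=1,i=9
  ##..# -> #   bit 25 = 1  t=0,i=4
  ##... -> #   bit 24 = 1  t=2,i=8
  #.### -> #   bit 23 = 1  t=1,i=6
  #.##. -> .   bit 22 = 0  t=3,i=7
  #.#.# -> .   bit 21 = 0  t=3,i=10
  #.#.. -> .   bit 20 = 0  t=1,i=10
  #..## -> #   bit 19 = 1  t=1,i=1
  #..#. -> .   bit 18 = 0  t=0,i=5
  #...# -> .   bit 17 = 0  t=2,i=9
  #.... -> #   bit 16 = 1  t=0,i=8
  .#### -> .   bit 15 = 0  t=0,i=1
  .###. -> #   bit 14 = 1  t=1,i=3
  .##.# -> #   bit 13 = 1  t=2,i=1
  .##.. -> #   bit 12 = 1  t=2,i=7
  .#.## -> #   bit 11 = 1  t=5,i=7
  .#.#. -> .   bit 10 = 0  t=3,i=0
  .#..# -> #   bit 9 = 1  t=1,i=0
  .#... -> #   bit 8 = 1  t=0,i=7
  ..### -> .   bit 7 = 0  t=0,i=0
  ..##. -> .   bit 6 = 0  t=2,i=0
  ..#.# -> #   bit 5 = 1  t=5,i=6
  ..#.. -> #   bit 4 = 1  t=0,i=6
  ...## -> #   bit 3 = 1  t=0,i=10
  ...#. -> .   bit 2 = 0  t=6,i=3
  ....# -> .   bit 1 = 0  t=0,i=9
  ..... -> #   bit 0 = 1  t=6,i=1
  bits 11010011100010010111101100111001 = 3549002553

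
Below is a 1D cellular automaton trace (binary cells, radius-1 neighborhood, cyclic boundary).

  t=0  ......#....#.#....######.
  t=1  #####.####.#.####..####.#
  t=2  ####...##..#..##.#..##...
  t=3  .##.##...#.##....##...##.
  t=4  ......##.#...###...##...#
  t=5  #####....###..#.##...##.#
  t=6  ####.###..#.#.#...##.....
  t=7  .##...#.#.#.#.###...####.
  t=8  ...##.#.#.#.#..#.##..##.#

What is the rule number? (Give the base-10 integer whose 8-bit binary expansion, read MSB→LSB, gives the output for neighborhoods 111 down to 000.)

  ### -> #   bit 7 = 1  t=0,i=19
  ##. -> .   bit 6 = 0  t=0,i=23
  #.# -> .   bit 5 = 0  t=0,i=12
  #.. -> #   bit 4 = 1  t=0,i=7
  .## -> .   bit 3 = 0  t=0,i=18
  .#. -> #   bit 2 = 1  t=0,i=6
  ..# -> .   bit 1 = 0  t=0,i=5
  ... -> #   bit 0 = 1  t=0,i=0
  bits 10010101 = 149

149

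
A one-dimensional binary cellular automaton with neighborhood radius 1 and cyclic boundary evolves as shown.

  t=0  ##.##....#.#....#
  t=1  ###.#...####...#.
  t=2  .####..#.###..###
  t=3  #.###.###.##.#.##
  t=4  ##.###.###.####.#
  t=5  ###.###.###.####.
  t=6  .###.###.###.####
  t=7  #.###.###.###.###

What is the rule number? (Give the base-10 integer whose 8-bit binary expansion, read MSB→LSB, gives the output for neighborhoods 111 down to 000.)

230

  ### -> #   bit 7 = 1  t=0,i=0
  ##. -> #   bit 6 = 1  t=0,i=1
  #.# -> #   bit 5 = 1  t=0,i=2
  #.. -> .   bit 4 = 0  t=0,i=5
  .## -> .   bit 3 = 0  t=0,i=3
  .#. -> #   bit 2 = 1  t=0,i=9
  ..# -> #   bit 1 = 1  t=0,i=8
  ... -> .   bit 0 = 0  t=0,i=6
  bits 11100110 = 230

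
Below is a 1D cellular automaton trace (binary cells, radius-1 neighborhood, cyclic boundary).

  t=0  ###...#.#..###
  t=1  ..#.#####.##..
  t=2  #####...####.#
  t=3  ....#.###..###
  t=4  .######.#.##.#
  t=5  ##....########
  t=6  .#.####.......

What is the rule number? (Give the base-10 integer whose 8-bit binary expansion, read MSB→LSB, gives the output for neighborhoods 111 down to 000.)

111

  ###|.  b7=0 t=0,i=0
  ##.|#  b6=1 t=0,i=2
  #.#|#  b5=1 t=0,i=7
  #..|.  b4=0 t=0,i=3
  .##|#  b3=1 t=0,i=11
  .#.|#  b2=1 t=0,i=6
  ..#|#  b1=1 t=0,i=5
  ...|#  b0=1 t=0,i=4
  bits 01101111 = 111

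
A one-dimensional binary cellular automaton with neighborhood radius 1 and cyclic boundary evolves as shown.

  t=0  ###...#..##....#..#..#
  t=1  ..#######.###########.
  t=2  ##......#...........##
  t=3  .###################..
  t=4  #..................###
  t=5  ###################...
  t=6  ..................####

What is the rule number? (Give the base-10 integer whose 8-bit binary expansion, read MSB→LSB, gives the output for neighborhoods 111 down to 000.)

87

  nb ###: next=.  (t=0,i=0, bit7=0)
  nb ##.: next=#  (t=0,i=2, bit6=1)
  nb #.#: next=.  (t=1,i=9, bit5=0)
  nb #..: next=#  (t=0,i=3, bit4=1)
  nb .##: next=.  (t=0,i=9, bit3=0)
  nb .#.: next=#  (t=0,i=6, bit2=1)
  nb ..#: next=#  (t=0,i=5, bit1=1)
  nb ...: next=#  (t=0,i=4, bit0=1)
  bits 01010111 = 87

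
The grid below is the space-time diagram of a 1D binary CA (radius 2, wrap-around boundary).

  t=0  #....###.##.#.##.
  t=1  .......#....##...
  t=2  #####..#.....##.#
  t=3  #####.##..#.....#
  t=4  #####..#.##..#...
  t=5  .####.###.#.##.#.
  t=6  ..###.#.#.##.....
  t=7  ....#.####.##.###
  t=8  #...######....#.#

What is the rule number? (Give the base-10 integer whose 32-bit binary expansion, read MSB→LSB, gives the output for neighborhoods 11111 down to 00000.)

4054228017

  nb #####: next=#  (t=2,i=1, bit31=1)
  nb ####.: next=#  (t=2,i=3, bit30=1)
  nb ###.#: next=#  (t=0,i=7, bit29=1)
  nb ###..: next=#  (t=2,i=4, bit28=1)
  nb ##.##: next=.  (t=0,i=8, bit27=0)
  nb ##.#.: next=.  (t=0,i=11, bit26=0)
  nb ##..#: next=.  (t=2,i=5, bit25=0)
  nb ##...: next=#  (t=1,i=14, bit24=1)
  nb #.###: next=#  (t=2,i=16, bit23=1)
  nb #.##.: next=.  (t=0,i=9, bit22=0)
  nb #.#.#: next=#  (t=0,i=12, bit21=1)
  nb #.#..: next=.  (t=0,i=0, bit20=0)
  nb #..##: next=.  (t=5,i=0, bit19=0)
  nb #..#.: next=#  (t=2,i=6, bit18=1)
  nb #...#: next=#  (t=4,i=15, bit17=1)
  nb #....: next=.  (t=0,i=2, bit16=0)
  nb .####: next=#  (t=2,i=0, bit15=1)
  nb .###.: next=.  (t=0,i=6, bit14=0)
  nb .##.#: next=.  (t=0,i=10, bit13=0)
  nb .##..: next=#  (t=1,i=13, bit12=1)
  nb .#.##: next=#  (t=0,i=13, bit11=1)
  nb .#.#.: next=#  (t=6,i=7, bit10=1)
  nb .#..#: next=.  (t=5,i=16, bit9=0)
  nb .#...: next=.  (t=0,i=1, bit8=0)
  nb ..###: next=.  (t=0,i=5, bit7=0)
  nb ..##.: next=.  (t=1,i=12, bit6=0)
  nb ..#.#: next=#  (t=4,i=7, bit5=1)
  nb ..#..: next=#  (t=1,i=7, bit4=1)
  nb ...##: next=.  (t=0,i=4, bit3=0)
  nb ...#.: next=.  (t=1,i=6, bit2=0)
  nb ....#: next=.  (t=0,i=3, bit1=0)
  nb .....: next=#  (t=1,i=0, bit0=1)
  bits 11110001101001101001110000110001 = 4054228017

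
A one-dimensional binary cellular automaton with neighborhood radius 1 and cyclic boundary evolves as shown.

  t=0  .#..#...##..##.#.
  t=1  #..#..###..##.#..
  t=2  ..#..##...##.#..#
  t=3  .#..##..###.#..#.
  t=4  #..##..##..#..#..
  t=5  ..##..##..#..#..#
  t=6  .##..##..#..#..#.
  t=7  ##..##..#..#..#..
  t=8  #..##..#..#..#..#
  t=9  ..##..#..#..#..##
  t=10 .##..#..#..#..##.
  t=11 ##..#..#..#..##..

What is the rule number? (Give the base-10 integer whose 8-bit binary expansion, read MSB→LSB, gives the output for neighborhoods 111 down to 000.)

  ###|.  b7=0 t=1,i=7
  ##.|.  b6=0 t=0,i=9
  #.#|#  b5=1 t=0,i=14
  #..|.  b4=0 t=0,i=2
  .##|#  b3=1 t=0,i=8
  .#.|.  b2=0 t=0,i=1
  ..#|#  b1=1 t=0,i=0
  ...|#  b0=1 t=0,i=6
  bits 00101011 = 43

43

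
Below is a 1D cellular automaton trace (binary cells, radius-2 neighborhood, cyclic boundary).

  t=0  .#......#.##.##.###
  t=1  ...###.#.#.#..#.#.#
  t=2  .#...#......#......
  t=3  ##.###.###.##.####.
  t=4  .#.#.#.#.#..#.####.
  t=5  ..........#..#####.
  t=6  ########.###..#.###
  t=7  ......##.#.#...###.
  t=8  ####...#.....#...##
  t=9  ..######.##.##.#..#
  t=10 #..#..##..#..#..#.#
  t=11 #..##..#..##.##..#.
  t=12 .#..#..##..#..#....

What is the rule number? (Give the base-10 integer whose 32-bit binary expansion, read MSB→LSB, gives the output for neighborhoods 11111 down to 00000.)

  #####|.  b31=0 t=5,i=15
  ####.|#  b30=1 t=3,i=16
  ###.#|#  b29=1 t=0,i=18
  ###..|#  b28=1 t=4,i=17
  ##.##|.  b27=0 t=0,i=12
  ##.#.|.  b26=0 t=0,i=0
  ##..#|.  b25=0 t=4,i=18
  ##...|#  b24=1 t=5,i=18
  #.###|#  b23=1 t=0,i=16
  #.##.|.  b22=0 t=0,i=10
  #.#.#|.  b21=0 t=1,i=7
  #.#..|.  b20=0 t=0,i=1
  #..##|.  b19=0 t=5,i=12
  #..#.|.  b18=0 t=1,i=13
  #...#|#  b17=1 t=1,i=1
  #....|#  b16=1 t=0,i=3
  .####|#  b15=1 t=3,i=15
  .###.|.  b14=0 t=0,i=17
  .##.#|#  b13=1 t=0,i=11
  .##..|#  b12=1 t=10,i=0
  .#.##|#  b11=1 t=0,i=9
  .#.#.|.  b10=0 t=1,i=8
  .#..#|#  b9=1 t=1,i=12
  .#...|.  b8=0 t=0,i=2
  ..###|.  b7=0 t=1,i=3
  ..##.|.  b6=0 t=7,i=6
  ..#.#|.  b5=0 t=0,i=8
  ..#..|#  b4=1 t=2,i=1
  ...##|.  b3=0 t=1,i=2
  ...#.|#  b2=1 t=0,i=7
  ....#|.  b1=0 t=0,i=6
  .....|#  b0=1 t=0,i=4
  bits 01110001100000111011101000010101 = 1904458261

1904458261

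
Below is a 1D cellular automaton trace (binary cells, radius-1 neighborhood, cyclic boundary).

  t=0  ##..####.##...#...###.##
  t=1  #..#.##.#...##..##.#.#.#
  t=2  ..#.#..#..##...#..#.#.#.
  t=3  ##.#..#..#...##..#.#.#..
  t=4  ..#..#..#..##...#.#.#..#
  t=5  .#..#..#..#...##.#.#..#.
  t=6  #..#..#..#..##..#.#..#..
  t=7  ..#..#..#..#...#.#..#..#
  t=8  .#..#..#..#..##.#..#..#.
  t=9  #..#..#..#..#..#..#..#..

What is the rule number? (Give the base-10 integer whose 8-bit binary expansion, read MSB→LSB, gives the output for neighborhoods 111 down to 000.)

163

  nb ###: next=#  (t=0,i=0, bit7=1)
  nb ##.: next=.  (t=0,i=1, bit6=0)
  nb #.#: next=#  (t=0,i=8, bit5=1)
  nb #..: next=.  (t=0,i=2, bit4=0)
  nb .##: next=.  (t=0,i=4, bit3=0)
  nb .#.: next=.  (t=0,i=14, bit2=0)
  nb ..#: next=#  (t=0,i=3, bit1=1)
  nb ...: next=#  (t=0,i=12, bit0=1)
  bits 10100011 = 163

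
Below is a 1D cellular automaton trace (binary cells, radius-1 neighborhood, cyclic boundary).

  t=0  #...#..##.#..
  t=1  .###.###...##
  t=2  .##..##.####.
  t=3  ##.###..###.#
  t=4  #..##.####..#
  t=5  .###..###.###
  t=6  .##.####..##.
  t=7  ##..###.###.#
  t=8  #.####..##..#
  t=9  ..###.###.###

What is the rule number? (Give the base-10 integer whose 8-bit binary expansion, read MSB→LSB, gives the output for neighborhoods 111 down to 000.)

155

  nb ###: next=#  (t=1,i=2, bit7=1)
  nb ##.: next=.  (t=0,i=8, bit6=0)
  nb #.#: next=.  (t=0,i=9, bit5=0)
  nb #..: next=#  (t=0,i=1, bit4=1)
  nb .##: next=#  (t=0,i=7, bit3=1)
  nb .#.: next=.  (t=0,i=0, bit2=0)
  nb ..#: next=#  (t=0,i=3, bit1=1)
  nb ...: next=#  (t=0,i=2, bit0=1)
  bits 10011011 = 155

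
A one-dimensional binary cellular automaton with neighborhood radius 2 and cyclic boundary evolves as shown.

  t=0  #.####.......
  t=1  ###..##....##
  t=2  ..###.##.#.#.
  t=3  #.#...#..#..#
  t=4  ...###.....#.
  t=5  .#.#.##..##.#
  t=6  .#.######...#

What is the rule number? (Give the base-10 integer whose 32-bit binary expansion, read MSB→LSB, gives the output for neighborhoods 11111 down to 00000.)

334109094

  [31] ##### => .  t=1,i=0
  [30] ####. => .  t=0,i=4
  [29] ###.# => .  t=2,i=4
  [28] ###.. => #  t=0,i=5
  [27] ##.## => .  t=2,i=5
  [26] ##.#. => .  t=2,i=8
  [25] ##..# => #  t=1,i=3
  [24] ##... => #  t=0,i=6
  [23] #.### => #  t=0,i=2
  [22] #.##. => #  t=2,i=6
  [21] #.#.# => #  t=2,i=9
  [20] #.#.. => .  t=2,i=11
  [19] #..## => #  t=1,i=4
  [18] #..#. => .  t=3,i=8
  [17] #...# => #  t=2,i=0
  [16] #.... => .  t=0,i=7
  [15] .#### => .  t=0,i=3
  [14] .###. => .  t=2,i=3
  [13] .##.# => .  t=2,i=7
  [12] .##.. => #  t=1,i=6
  [11] .#.## => #  t=0,i=1
  [10] .#.#. => .  t=2,i=10
  [9] .#..# => .  t=3,i=7
  [8] .#... => #  t=2,i=12
  [7] ..### => #  t=1,i=11
  [6] ..##. => .  t=1,i=5
  [5] ..#.# => #  t=0,i=0
  [4] ..#.. => .  t=3,i=6
  [3] ...## => .  t=1,i=10
  [2] ...#. => #  t=0,i=12
  [1] ....# => #  t=0,i=11
  [0] ..... => .  t=0,i=8
  bits 00010011111010100001100110100110 = 334109094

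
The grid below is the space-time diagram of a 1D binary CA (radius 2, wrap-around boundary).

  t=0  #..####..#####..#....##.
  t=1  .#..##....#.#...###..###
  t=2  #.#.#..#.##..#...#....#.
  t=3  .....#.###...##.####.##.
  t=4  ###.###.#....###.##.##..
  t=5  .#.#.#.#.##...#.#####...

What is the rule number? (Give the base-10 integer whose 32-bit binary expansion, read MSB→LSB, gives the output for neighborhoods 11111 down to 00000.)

1279388533

  nb #####: next=.  (t=0,i=11, bit31=0)
  nb ####.: next=#  (t=0,i=5, bit30=1)
  nb ###.#: next=.  (t=1,i=23, bit29=0)
  nb ###..: next=.  (t=0,i=6, bit28=0)
  nb ##.##: next=#  (t=3,i=15, bit27=1)
  nb ##.#.: next=#  (t=0,i=23, bit26=1)
  nb ##..#: next=.  (t=0,i=7, bit25=0)
  nb ##...: next=.  (t=1,i=6, bit24=0)
  nb #.###: next=.  (t=3,i=7, bit23=0)
  nb #.##.: next=#  (t=2,i=9, bit22=1)
  nb #.#.#: next=.  (t=2,i=0, bit21=0)
  nb #.#..: next=.  (t=0,i=0, bit20=0)
  nb #..##: next=.  (t=0,i=2, bit19=0)
  nb #..#.: next=.  (t=0,i=15, bit18=0)
  nb #...#: next=.  (t=1,i=14, bit17=0)
  nb #....: next=#  (t=0,i=18, bit16=1)
  nb .####: next=#  (t=0,i=4, bit15=1)
  nb .###.: next=#  (t=1,i=17, bit14=1)
  nb .##.#: next=#  (t=0,i=22, bit13=1)
  nb .##..: next=.  (t=1,i=5, bit12=0)
  nb .#.##: next=#  (t=2,i=8, bit11=1)
  nb .#.#.: next=.  (t=1,i=11, bit10=0)
  nb .#..#: next=#  (t=0,i=1, bit9=1)
  nb .#...: next=#  (t=0,i=17, bit8=1)
  nb ..###: next=.  (t=0,i=3, bit7=0)
  nb ..##.: next=#  (t=0,i=21, bit6=1)
  nb ..#.#: next=#  (t=1,i=10, bit5=1)
  nb ..#..: next=#  (t=0,i=16, bit4=1)
  nb ...##: next=.  (t=0,i=20, bit3=0)
  nb ...#.: next=#  (t=1,i=9, bit2=1)
  nb ....#: next=.  (t=0,i=19, bit1=0)
  nb .....: next=#  (t=3,i=1, bit0=1)
  bits 01001100010000011110101101110101 = 1279388533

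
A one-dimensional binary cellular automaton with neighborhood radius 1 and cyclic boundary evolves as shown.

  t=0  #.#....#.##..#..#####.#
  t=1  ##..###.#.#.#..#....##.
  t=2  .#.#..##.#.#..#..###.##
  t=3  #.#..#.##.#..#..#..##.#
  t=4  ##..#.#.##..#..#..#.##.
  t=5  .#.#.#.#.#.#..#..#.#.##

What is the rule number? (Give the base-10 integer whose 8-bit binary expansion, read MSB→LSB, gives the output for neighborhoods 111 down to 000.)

  ###|.  b7=0 t=0,i=17
  ##.|#  b6=1 t=0,i=0
  #.#|#  b5=1 t=0,i=1
  #..|.  b4=0 t=0,i=3
  .##|.  b3=0 t=0,i=9
  .#.|.  b2=0 t=0,i=2
  ..#|#  b1=1 t=0,i=6
  ...|#  b0=1 t=0,i=4
  bits 01100011 = 99

99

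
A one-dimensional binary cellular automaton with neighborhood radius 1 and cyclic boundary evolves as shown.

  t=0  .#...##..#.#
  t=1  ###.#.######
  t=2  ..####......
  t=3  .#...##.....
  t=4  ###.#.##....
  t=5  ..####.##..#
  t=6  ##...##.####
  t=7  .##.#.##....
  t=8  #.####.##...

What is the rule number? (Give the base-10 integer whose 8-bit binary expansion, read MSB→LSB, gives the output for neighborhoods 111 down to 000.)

118

  ### -> .   bit 7 = 0  t=1,i=0
  ##. -> #   bit 6 = 1  t=0,i=6
  #.# -> #   bit 5 = 1  t=0,i=0
  #.. -> #   bit 4 = 1  t=0,i=2
  .## -> .   bit 3 = 0  t=0,i=5
  .#. -> #   bit 2 = 1  t=0,i=1
  ..# -> #   bit 1 = 1  t=0,i=4
  ... -> .   bit 0 = 0  t=0,i=3
  bits 01110110 = 118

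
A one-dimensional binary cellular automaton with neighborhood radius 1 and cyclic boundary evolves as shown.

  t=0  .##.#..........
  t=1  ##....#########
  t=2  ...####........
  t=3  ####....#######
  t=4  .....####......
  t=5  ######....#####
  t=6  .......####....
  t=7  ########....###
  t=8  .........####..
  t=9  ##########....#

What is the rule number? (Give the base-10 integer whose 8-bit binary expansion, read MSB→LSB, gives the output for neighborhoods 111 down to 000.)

  nb ###: next=.  (t=1,i=0, bit7=0)
  nb ##.: next=.  (t=0,i=2, bit6=0)
  nb #.#: next=.  (t=0,i=3, bit5=0)
  nb #..: next=.  (t=0,i=5, bit4=0)
  nb .##: next=#  (t=0,i=1, bit3=1)
  nb .#.: next=.  (t=0,i=4, bit2=0)
  nb ..#: next=#  (t=0,i=0, bit1=1)
  nb ...: next=#  (t=0,i=6, bit0=1)
  bits 00001011 = 11

11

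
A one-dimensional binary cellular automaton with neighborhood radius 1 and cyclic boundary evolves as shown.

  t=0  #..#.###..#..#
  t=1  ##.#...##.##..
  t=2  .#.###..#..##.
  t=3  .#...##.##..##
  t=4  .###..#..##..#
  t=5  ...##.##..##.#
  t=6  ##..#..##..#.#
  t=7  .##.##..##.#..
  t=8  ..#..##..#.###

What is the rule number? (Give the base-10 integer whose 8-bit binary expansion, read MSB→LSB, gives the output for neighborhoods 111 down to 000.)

85

  ### -> .   bit 7 = 0  t=0,i=6
  ##. -> #   bit 6 = 1  t=0,i=0
  #.# -> .   bit 5 = 0  t=0,i=4
  #.. -> #   bit 4 = 1  t=0,i=1
  .## -> .   bit 3 = 0  t=0,i=5
  .#. -> #   bit 2 = 1  t=0,i=3
  ..# -> .   bit 1 = 0  t=0,i=2
  ... -> #   bit 0 = 1  t=1,i=5
  bits 01010101 = 85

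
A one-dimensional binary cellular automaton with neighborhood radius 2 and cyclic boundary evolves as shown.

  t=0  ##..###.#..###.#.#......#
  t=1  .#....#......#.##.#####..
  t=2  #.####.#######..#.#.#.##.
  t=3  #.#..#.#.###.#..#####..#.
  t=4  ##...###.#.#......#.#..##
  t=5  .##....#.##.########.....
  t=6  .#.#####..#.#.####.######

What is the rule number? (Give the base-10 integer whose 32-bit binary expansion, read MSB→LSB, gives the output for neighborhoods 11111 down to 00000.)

2980128103

  nb #####: next=#  (t=1,i=20, bit31=1)
  nb ####.: next=.  (t=1,i=21, bit30=0)
  nb ###.#: next=#  (t=0,i=6, bit29=1)
  nb ###..: next=#  (t=0,i=1, bit28=1)
  nb ##.##: next=.  (t=1,i=17, bit27=0)
  nb ##.#.: next=.  (t=0,i=7, bit26=0)
  nb ##..#: next=.  (t=0,i=2, bit25=0)
  nb ##...: next=#  (t=1,i=23, bit24=1)
  nb #.###: next=#  (t=1,i=18, bit23=1)
  nb #.##.: next=.  (t=1,i=15, bit22=0)
  nb #.#.#: next=#  (t=0,i=15, bit21=1)
  nb #.#..: next=.  (t=0,i=8, bit20=0)
  nb #..##: next=.  (t=0,i=3, bit19=0)
  nb #..#.: next=.  (t=2,i=15, bit18=0)
  nb #...#: next=.  (t=1,i=24, bit17=0)
  nb #....: next=#  (t=0,i=19, bit16=1)
  nb .####: next=.  (t=1,i=19, bit15=0)
  nb .###.: next=.  (t=0,i=0, bit14=0)
  nb .##.#: next=#  (t=1,i=16, bit13=1)
  nb .##..: next=.  (t=5,i=2, bit12=0)
  nb .#.##: next=.  (t=1,i=14, bit11=0)
  nb .#.#.: next=#  (t=0,i=16, bit10=1)
  nb .#..#: next=.  (t=0,i=9, bit9=0)
  nb .#...: next=#  (t=0,i=18, bit8=1)
  nb ..###: next=.  (t=0,i=4, bit7=0)
  nb ..##.: next=#  (t=5,i=1, bit6=1)
  nb ..#.#: next=#  (t=1,i=13, bit5=1)
  nb ..#..: next=.  (t=1,i=1, bit4=0)
  nb ...##: next=.  (t=0,i=23, bit3=0)
  nb ...#.: next=#  (t=1,i=0, bit2=1)
  nb ....#: next=#  (t=0,i=22, bit1=1)
  nb .....: next=#  (t=0,i=20, bit0=1)
  bits 10110001101000010010010101100111 = 2980128103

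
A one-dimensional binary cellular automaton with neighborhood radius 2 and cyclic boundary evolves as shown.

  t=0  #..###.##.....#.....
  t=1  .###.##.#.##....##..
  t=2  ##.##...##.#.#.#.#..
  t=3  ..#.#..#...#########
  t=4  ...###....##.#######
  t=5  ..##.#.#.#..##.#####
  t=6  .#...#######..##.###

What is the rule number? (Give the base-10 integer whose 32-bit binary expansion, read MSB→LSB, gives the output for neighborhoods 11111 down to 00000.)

  ##### -> #   bit 31 = 1  t=3,i=13
  ####. -> #   bit 30 = 1  t=3,i=18
  ###.# -> #   bit 29 = 1  t=0,i=5
  ###.. -> #   bit 28 = 1  t=3,i=19
  ##.## -> #   bit 27 = 1  t=0,i=6
  ##.#. -> .   bit 26 = 0  t=1,i=7
  ##..# -> .   bit 25 = 0  t=3,i=0
  ##... -> .   bit 24 = 0  t=0,i=9
  #.### -> #   bit 23 = 1  t=4,i=13
  #.##. -> .   bit 22 = 0  t=0,i=7
  #.#.# -> #   bit 21 = 1  t=1,i=8
  #.#.. -> #   bit 20 = 1  t=2,i=17
  #..## -> #   bit 19 = 1  t=0,i=2
  #..#. -> .   bit 18 = 0  t=3,i=1
  #...# -> .   bit 17 = 0  t=1,i=19
  #.... -> #   bit 16 = 1  t=0,i=10
  .#### -> .   bit 15 = 0  t=3,i=12
  .###. -> .   bit 14 = 0  t=0,i=4
  .##.# -> .   bit 13 = 0  t=1,i=6
  .##.. -> #   bit 12 = 1  t=0,i=8
  .#.## -> #   bit 11 = 1  t=1,i=9
  .#.#. -> #   bit 10 = 1  t=2,i=12
  .#..# -> #   bit 9 = 1  t=0,i=1
  .#... -> .   bit 8 = 0  t=0,i=15
  ..### -> #   bit 7 = 1  t=0,i=3
  ..##. -> .   bit 6 = 0  t=1,i=16
  ..#.# -> .   bit 5 = 0  t=3,i=2
  ..#.. -> .   bit 4 = 0  t=0,i=0
  ...## -> #   bit 3 = 1  t=1,i=0
  ...#. -> .   bit 2 = 0  t=0,i=13
  ....# -> .   bit 1 = 0  t=0,i=12
  ..... -> #   bit 0 = 1  t=0,i=11
  bits 11111000101110010001111010001001 = 4172881545

4172881545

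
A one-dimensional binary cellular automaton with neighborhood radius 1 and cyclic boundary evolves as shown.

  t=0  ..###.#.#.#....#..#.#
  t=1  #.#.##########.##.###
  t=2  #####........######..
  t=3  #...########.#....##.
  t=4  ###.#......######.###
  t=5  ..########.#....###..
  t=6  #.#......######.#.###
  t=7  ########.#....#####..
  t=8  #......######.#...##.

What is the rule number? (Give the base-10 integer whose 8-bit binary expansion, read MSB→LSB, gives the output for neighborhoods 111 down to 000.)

  nb ###: next=.  (t=0,i=3, bit7=0)
  nb ##.: next=#  (t=0,i=4, bit6=1)
  nb #.#: next=#  (t=0,i=5, bit5=1)
  nb #..: next=#  (t=0,i=0, bit4=1)
  nb .##: next=#  (t=0,i=2, bit3=1)
  nb .#.: next=#  (t=0,i=6, bit2=1)
  nb ..#: next=.  (t=0,i=1, bit1=0)
  nb ...: next=#  (t=0,i=12, bit0=1)
  bits 01111101 = 125

125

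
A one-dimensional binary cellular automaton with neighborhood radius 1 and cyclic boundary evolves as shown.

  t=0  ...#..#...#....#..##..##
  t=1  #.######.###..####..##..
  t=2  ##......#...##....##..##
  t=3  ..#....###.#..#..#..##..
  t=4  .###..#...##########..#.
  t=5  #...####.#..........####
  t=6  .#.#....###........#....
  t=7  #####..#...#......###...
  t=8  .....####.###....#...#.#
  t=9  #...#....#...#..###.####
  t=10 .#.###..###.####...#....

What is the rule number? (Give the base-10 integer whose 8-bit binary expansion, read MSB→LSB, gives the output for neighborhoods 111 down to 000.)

  [7] ### => .  t=1,i=3
  [6] ##. => .  t=0,i=19
  [5] #.# => #  t=1,i=1
  [4] #.. => #  t=0,i=0
  [3] .## => .  t=0,i=18
  [2] .#. => #  t=0,i=3
  [1] ..# => #  t=0,i=2
  [0] ... => .  t=0,i=1
  bits 00110110 = 54

54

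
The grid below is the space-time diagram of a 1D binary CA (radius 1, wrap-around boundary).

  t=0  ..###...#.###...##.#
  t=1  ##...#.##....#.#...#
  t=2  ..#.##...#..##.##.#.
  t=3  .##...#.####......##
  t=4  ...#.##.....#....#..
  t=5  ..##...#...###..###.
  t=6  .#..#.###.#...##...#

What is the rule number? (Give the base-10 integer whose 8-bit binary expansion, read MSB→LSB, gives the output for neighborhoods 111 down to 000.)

22

  nb ###: next=.  (t=0,i=3, bit7=0)
  nb ##.: next=.  (t=0,i=4, bit6=0)
  nb #.#: next=.  (t=0,i=9, bit5=0)
  nb #..: next=#  (t=0,i=0, bit4=1)
  nb .##: next=.  (t=0,i=2, bit3=0)
  nb .#.: next=#  (t=0,i=8, bit2=1)
  nb ..#: next=#  (t=0,i=1, bit1=1)
  nb ...: next=.  (t=0,i=6, bit0=0)
  bits 00010110 = 22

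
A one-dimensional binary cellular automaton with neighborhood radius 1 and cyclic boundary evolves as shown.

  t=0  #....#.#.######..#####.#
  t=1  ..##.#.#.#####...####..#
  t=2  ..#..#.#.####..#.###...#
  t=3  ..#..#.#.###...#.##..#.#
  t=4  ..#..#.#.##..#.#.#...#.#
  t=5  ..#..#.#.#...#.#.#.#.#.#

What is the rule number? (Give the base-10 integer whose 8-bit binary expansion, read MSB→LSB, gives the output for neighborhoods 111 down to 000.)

  ###|#  b7=1 t=0,i=10
  ##.|.  b6=0 t=0,i=0
  #.#|.  b5=0 t=0,i=6
  #..|.  b4=0 t=0,i=1
  .##|#  b3=1 t=0,i=9
  .#.|#  b2=1 t=0,i=5
  ..#|.  b1=0 t=0,i=4
  ...|#  b0=1 t=0,i=2
  bits 10001101 = 141

141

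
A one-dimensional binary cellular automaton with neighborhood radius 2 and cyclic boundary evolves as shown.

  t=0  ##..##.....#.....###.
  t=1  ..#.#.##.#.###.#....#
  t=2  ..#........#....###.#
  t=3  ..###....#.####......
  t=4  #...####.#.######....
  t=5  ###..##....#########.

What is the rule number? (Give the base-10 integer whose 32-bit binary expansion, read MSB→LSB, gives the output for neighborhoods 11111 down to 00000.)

  nb #####: next=#  (t=4,i=13, bit31=1)
  nb ####.: next=#  (t=3,i=13, bit30=1)
  nb ###.#: next=.  (t=0,i=19, bit29=0)
  nb ###..: next=#  (t=3,i=4, bit28=1)
  nb ##.##: next=#  (t=0,i=20, bit27=1)
  nb ##.#.: next=.  (t=1,i=8, bit26=0)
  nb ##..#: next=#  (t=0,i=2, bit25=1)
  nb ##...: next=#  (t=0,i=6, bit24=1)
  nb #.###: next=#  (t=1,i=11, bit23=1)
  nb #.##.: next=.  (t=0,i=0, bit22=0)
  nb #.#.#: next=.  (t=1,i=4, bit21=0)
  nb #.#..: next=.  (t=1,i=15, bit20=0)
  nb #..##: next=.  (t=0,i=3, bit19=0)
  nb #..#.: next=.  (t=1,i=1, bit18=0)
  nb #...#: next=#  (t=4,i=2, bit17=1)
  nb #....: next=#  (t=0,i=7, bit16=1)
  nb .####: next=#  (t=3,i=12, bit15=1)
  nb .###.: next=.  (t=0,i=18, bit14=0)
  nb .##.#: next=.  (t=1,i=7, bit13=0)
  nb .##..: next=.  (t=0,i=1, bit12=0)
  nb .#.##: next=.  (t=1,i=5, bit11=0)
  nb .#.#.: next=.  (t=1,i=3, bit10=0)
  nb .#..#: next=.  (t=1,i=0, bit9=0)
  nb .#...: next=#  (t=0,i=12, bit8=1)
  nb ..###: next=.  (t=0,i=17, bit7=0)
  nb ..##.: next=#  (t=0,i=4, bit6=1)
  nb ..#.#: next=#  (t=1,i=2, bit5=1)
  nb ..#..: next=#  (t=0,i=11, bit4=1)
  nb ...##: next=.  (t=0,i=16, bit3=0)
  nb ...#.: next=.  (t=0,i=10, bit2=0)
  nb ....#: next=#  (t=0,i=9, bit1=1)
  nb .....: next=.  (t=0,i=8, bit0=0)
  bits 11011011100000111000000101110010 = 3682828658

3682828658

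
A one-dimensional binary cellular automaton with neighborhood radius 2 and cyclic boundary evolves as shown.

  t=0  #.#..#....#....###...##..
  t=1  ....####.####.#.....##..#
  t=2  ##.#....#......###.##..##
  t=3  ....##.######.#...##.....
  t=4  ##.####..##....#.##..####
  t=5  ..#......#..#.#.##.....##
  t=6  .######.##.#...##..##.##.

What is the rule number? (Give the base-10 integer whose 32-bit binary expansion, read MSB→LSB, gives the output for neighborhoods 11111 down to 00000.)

2286233949

  nb #####: next=#  (t=3,i=9, bit31=1)
  nb ####.: next=.  (t=1,i=6, bit30=0)
  nb ###.#: next=.  (t=1,i=7, bit29=0)
  nb ###..: next=.  (t=0,i=17, bit28=0)
  nb ##.##: next=#  (t=1,i=8, bit27=1)
  nb ##.#.: next=.  (t=1,i=13, bit26=0)
  nb ##..#: next=.  (t=0,i=23, bit25=0)
  nb ##...: next=.  (t=0,i=18, bit24=0)
  nb #.###: next=.  (t=1,i=9, bit23=0)
  nb #.##.: next=#  (t=2,i=19, bit22=1)
  nb #.#.#: next=.  (t=5,i=14, bit21=0)
  nb #.#..: next=.  (t=0,i=2, bit20=0)
  nb #..##: next=.  (t=2,i=22, bit19=0)
  nb #..#.: next=#  (t=0,i=4, bit18=1)
  nb #...#: next=.  (t=0,i=19, bit17=0)
  nb #....: next=#  (t=0,i=7, bit16=1)
  nb .####: next=.  (t=1,i=5, bit15=0)
  nb .###.: next=.  (t=0,i=16, bit14=0)
  nb .##.#: next=#  (t=3,i=5, bit13=1)
  nb .##..: next=.  (t=0,i=22, bit12=0)
  nb .#.##: next=#  (t=4,i=16, bit11=1)
  nb .#.#.: next=.  (t=0,i=1, bit10=0)
  nb .#..#: next=.  (t=0,i=3, bit9=0)
  nb .#...: next=#  (t=0,i=6, bit8=1)
  nb ..###: next=.  (t=0,i=15, bit7=0)
  nb ..##.: next=#  (t=0,i=21, bit6=1)
  nb ..#.#: next=.  (t=0,i=0, bit5=0)
  nb ..#..: next=#  (t=0,i=5, bit4=1)
  nb ...##: next=#  (t=0,i=14, bit3=1)
  nb ...#.: next=#  (t=0,i=9, bit2=1)
  nb ....#: next=.  (t=0,i=8, bit1=0)
  nb .....: next=#  (t=1,i=17, bit0=1)
  bits 10001000010001010010100101011101 = 2286233949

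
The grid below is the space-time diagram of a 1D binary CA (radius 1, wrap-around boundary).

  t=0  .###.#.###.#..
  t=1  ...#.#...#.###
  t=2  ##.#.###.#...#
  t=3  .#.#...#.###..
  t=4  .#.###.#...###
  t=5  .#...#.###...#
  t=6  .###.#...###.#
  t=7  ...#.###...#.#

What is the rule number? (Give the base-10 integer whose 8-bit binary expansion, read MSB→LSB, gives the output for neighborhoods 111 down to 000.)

  [7] ### => .  t=0,i=2
  [6] ##. => #  t=0,i=3
  [5] #.# => .  t=0,i=4
  [4] #.. => #  t=0,i=12
  [3] .## => .  t=0,i=1
  [2] .#. => #  t=0,i=5
  [1] ..# => .  t=0,i=0
  [0] ... => #  t=0,i=13
  bits 01010101 = 85

85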